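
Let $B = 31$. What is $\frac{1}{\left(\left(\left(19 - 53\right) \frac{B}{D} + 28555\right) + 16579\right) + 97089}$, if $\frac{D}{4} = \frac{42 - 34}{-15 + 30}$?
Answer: $\frac{16}{2267663} \approx 7.0557 \cdot 10^{-6}$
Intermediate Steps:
$D = \frac{32}{15}$ ($D = 4 \frac{42 - 34}{-15 + 30} = 4 \cdot \frac{8}{15} = \frac{32}{15} \approx 2.1333$)
$\frac{1}{\left(\left(\left(19 - 53\right) \frac{B}{D} + 28555\right) + 16579\right) + 97089} = \frac{1}{\left(\left(\left(19 - 53\right) \frac{31}{\frac{32}{15}} + 28555\right) + 16579\right) + 97089} = \frac{1}{\left(\left(- 34 \cdot 31 \cdot \frac{15}{32} + 28555\right) + 16579\right) + 97089} = \frac{1}{\left(\left(\left(-34\right) \frac{465}{32} + 28555\right) + 16579\right) + 97089} = \frac{1}{\left(\left(- \frac{7905}{16} + 28555\right) + 16579\right) + 97089} = \frac{1}{\left(\frac{448975}{16} + 16579\right) + 97089} = \frac{1}{\frac{714239}{16} + 97089} = \frac{1}{\frac{2267663}{16}} = \frac{16}{2267663}$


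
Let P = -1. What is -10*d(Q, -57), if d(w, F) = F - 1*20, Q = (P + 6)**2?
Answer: 770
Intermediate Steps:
Q = 25 (Q = (-1 + 6)**2 = 5**2 = 25)
d(w, F) = -20 + F (d(w, F) = F - 20 = -20 + F)
-10*d(Q, -57) = -10*(-20 - 57) = -10*(-77) = 770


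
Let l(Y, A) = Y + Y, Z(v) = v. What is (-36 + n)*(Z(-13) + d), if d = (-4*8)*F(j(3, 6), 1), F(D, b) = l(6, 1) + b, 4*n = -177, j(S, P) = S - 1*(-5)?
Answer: 137709/4 ≈ 34427.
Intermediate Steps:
j(S, P) = 5 + S (j(S, P) = S + 5 = 5 + S)
l(Y, A) = 2*Y
n = -177/4 (n = (¼)*(-177) = -177/4 ≈ -44.250)
F(D, b) = 12 + b (F(D, b) = 2*6 + b = 12 + b)
d = -416 (d = (-4*8)*(12 + 1) = -32*13 = -416)
(-36 + n)*(Z(-13) + d) = (-36 - 177/4)*(-13 - 416) = -321/4*(-429) = 137709/4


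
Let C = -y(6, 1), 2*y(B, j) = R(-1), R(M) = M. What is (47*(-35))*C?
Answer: -1645/2 ≈ -822.50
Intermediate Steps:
y(B, j) = -1/2 (y(B, j) = (1/2)*(-1) = -1/2)
C = 1/2 (C = -1*(-1/2) = 1/2 ≈ 0.50000)
(47*(-35))*C = (47*(-35))*(1/2) = -1645*1/2 = -1645/2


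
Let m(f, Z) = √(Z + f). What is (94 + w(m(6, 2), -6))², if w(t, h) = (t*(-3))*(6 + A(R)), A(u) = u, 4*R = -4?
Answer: 10636 - 5640*√2 ≈ 2659.8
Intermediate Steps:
R = -1 (R = (¼)*(-4) = -1)
w(t, h) = -15*t (w(t, h) = (t*(-3))*(6 - 1) = -3*t*5 = -15*t)
(94 + w(m(6, 2), -6))² = (94 - 15*√(2 + 6))² = (94 - 30*√2)²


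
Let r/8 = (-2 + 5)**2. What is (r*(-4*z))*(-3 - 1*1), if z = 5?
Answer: 5760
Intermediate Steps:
r = 72 (r = 8*(-2 + 5)**2 = 8*3**2 = 8*9 = 72)
(r*(-4*z))*(-3 - 1*1) = (72*(-4*5))*(-3 - 1*1) = (72*(-20))*(-3 - 1) = -1440*(-4) = 5760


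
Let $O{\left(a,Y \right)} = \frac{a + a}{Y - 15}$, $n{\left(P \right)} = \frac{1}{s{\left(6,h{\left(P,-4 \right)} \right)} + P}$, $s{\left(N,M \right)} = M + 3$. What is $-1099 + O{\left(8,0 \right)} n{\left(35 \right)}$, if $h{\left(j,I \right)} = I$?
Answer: $- \frac{280253}{255} \approx -1099.0$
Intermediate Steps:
$s{\left(N,M \right)} = 3 + M$
$n{\left(P \right)} = \frac{1}{-1 + P}$ ($n{\left(P \right)} = \frac{1}{\left(3 - 4\right) + P} = \frac{1}{-1 + P}$)
$O{\left(a,Y \right)} = \frac{2 a}{-15 + Y}$
$-1099 + O{\left(8,0 \right)} n{\left(35 \right)} = -1099 + \frac{2 \cdot 8 \frac{1}{-15 + 0}}{-1 + 35} = -1099 + \frac{2 \cdot 8 \frac{1}{-15}}{34} = -1099 + 2 \cdot 8 \left(- \frac{1}{15}\right) \frac{1}{34} = -1099 - \frac{8}{255} = - \frac{280253}{255}$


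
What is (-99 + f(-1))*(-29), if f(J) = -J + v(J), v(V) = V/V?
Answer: 2813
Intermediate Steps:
v(V) = 1
f(J) = 1 - J (f(J) = -J + 1 = 1 - J)
(-99 + f(-1))*(-29) = (-99 + (1 - 1*(-1)))*(-29) = (-99 + (1 + 1))*(-29) = (-99 + 2)*(-29) = -97*(-29) = 2813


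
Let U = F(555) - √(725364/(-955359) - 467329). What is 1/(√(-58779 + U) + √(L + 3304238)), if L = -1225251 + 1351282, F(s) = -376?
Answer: 106151/(955359*√42349 + √530755*√(-1255872481 - I*√210635519634501)) ≈ 0.00053039 + 6.9599e-5*I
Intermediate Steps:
L = 126031
U = -376 - 5*I*√210635519634501/106151 (U = -376 - √(725364/(-955359) - 467329) = -376 - √(725364*(-1/955359) - 467329) = -376 - √(-80596/106151 - 467329) = -376 - √(-49607521275/106151) = -376 - 5*I*√210635519634501/106151 ≈ -376.0 - 683.62*I)
1/(√(-58779 + U) + √(L + 3304238)) = 1/(√(-58779 + (-376 - 5*I*√210635519634501/106151)) + √(126031 + 3304238)) = 1/(√(-59155 - 5*I*√210635519634501/106151) + √3430269) = 1/(√(-59155 - 5*I*√210635519634501/106151) + 9*√42349)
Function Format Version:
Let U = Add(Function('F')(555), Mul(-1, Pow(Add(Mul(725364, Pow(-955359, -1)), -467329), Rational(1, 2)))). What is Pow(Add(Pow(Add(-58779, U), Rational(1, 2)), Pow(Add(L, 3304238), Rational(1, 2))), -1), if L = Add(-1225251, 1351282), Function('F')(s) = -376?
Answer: Mul(106151, Pow(Add(Mul(955359, Pow(42349, Rational(1, 2))), Mul(Pow(530755, Rational(1, 2)), Pow(Add(-1255872481, Mul(-1, I, Pow(210635519634501, Rational(1, 2)))), Rational(1, 2)))), -1)) ≈ Add(0.00053039, Mul(6.9599e-5, I))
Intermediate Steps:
L = 126031
U = Add(-376, Mul(Rational(-5, 106151), I, Pow(210635519634501, Rational(1, 2)))) (U = Add(-376, Mul(-1, Pow(Add(Mul(725364, Pow(-955359, -1)), -467329), Rational(1, 2)))) = Add(-376, Mul(-1, Pow(Add(Mul(725364, Rational(-1, 955359)), -467329), Rational(1, 2)))) = Add(-376, Mul(-1, Pow(Add(Rational(-80596, 106151), -467329), Rational(1, 2)))) = Add(-376, Mul(-1, Pow(Rational(-49607521275, 106151), Rational(1, 2)))) = Add(-376, Mul(-1, Mul(Rational(5, 106151), I, Pow(210635519634501, Rational(1, 2))))) = Add(-376, Mul(Rational(-5, 106151), I, Pow(210635519634501, Rational(1, 2)))) ≈ Add(-376.00, Mul(-683.62, I)))
Pow(Add(Pow(Add(-58779, U), Rational(1, 2)), Pow(Add(L, 3304238), Rational(1, 2))), -1) = Pow(Add(Pow(Add(-58779, Add(-376, Mul(Rational(-5, 106151), I, Pow(210635519634501, Rational(1, 2))))), Rational(1, 2)), Pow(Add(126031, 3304238), Rational(1, 2))), -1) = Pow(Add(Pow(Add(-59155, Mul(Rational(-5, 106151), I, Pow(210635519634501, Rational(1, 2)))), Rational(1, 2)), Pow(3430269, Rational(1, 2))), -1) = Pow(Add(Pow(Add(-59155, Mul(Rational(-5, 106151), I, Pow(210635519634501, Rational(1, 2)))), Rational(1, 2)), Mul(9, Pow(42349, Rational(1, 2)))), -1)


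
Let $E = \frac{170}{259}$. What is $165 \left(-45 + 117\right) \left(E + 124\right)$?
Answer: $\frac{383557680}{259} \approx 1.4809 \cdot 10^{6}$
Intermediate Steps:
$E = \frac{170}{259}$ ($E = 170 \cdot \frac{1}{259} = \frac{170}{259} \approx 0.65637$)
$165 \left(-45 + 117\right) \left(E + 124\right) = 165 \left(-45 + 117\right) \left(\frac{170}{259} + 124\right) = 165 \cdot 72 \cdot \frac{32286}{259} = 165 \cdot \frac{2324592}{259} = \frac{383557680}{259}$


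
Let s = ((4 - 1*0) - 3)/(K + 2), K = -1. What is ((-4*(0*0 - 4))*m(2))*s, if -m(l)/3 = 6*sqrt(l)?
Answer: -288*sqrt(2) ≈ -407.29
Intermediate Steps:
s = 1 (s = ((4 - 1*0) - 3)/(-1 + 2) = ((4 + 0) - 3)/1 = (4 - 3)*1 = 1*1 = 1)
m(l) = -18*sqrt(l)
((-4*(0*0 - 4))*m(2))*s = ((-4*(0*0 - 4))*(-18*sqrt(2)))*1 = ((-4*(0 - 4))*(-18*sqrt(2)))*1 = ((-4*(-4))*(-18*sqrt(2)))*1 = (16*(-18*sqrt(2)))*1 = -288*sqrt(2)*1 = -288*sqrt(2)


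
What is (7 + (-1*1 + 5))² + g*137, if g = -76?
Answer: -10291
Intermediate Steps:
(7 + (-1*1 + 5))² + g*137 = (7 + (-1*1 + 5))² - 76*137 = (7 + (-1 + 5))² - 10412 = (7 + 4)² - 10412 = 11² - 10412 = 121 - 10412 = -10291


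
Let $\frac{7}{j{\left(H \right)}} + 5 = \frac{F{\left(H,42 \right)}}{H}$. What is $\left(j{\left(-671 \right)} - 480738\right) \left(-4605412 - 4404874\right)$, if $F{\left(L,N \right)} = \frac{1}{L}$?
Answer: $\frac{4875657044048509177}{1125602} \approx 4.3316 \cdot 10^{12}$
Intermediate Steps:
$j{\left(H \right)} = \frac{7}{-5 + \frac{1}{H^{2}}}$ ($j{\left(H \right)} = \frac{7}{-5 + \frac{1}{H H}} = \frac{7}{-5 + \frac{1}{H^{2}}}$)
$\left(j{\left(-671 \right)} - 480738\right) \left(-4605412 - 4404874\right) = \left(- \frac{7 \left(-671\right)^{2}}{-1 + 5 \left(-671\right)^{2}} - 480738\right) \left(-4605412 - 4404874\right) = \left(\left(-7\right) 450241 \frac{1}{-1 + 5 \cdot 450241} - 480738\right) \left(-9010286\right) = \left(\left(-7\right) 450241 \frac{1}{-1 + 2251205} - 480738\right) \left(-9010286\right) = \left(\left(-7\right) 450241 \cdot \frac{1}{2251204} - 480738\right) \left(-9010286\right) = \left(- \frac{3151687}{2251204} - 480738\right) \left(-9010286\right) = \left(- \frac{1082242460239}{2251204}\right) \left(-9010286\right) = \frac{4875657044048509177}{1125602}$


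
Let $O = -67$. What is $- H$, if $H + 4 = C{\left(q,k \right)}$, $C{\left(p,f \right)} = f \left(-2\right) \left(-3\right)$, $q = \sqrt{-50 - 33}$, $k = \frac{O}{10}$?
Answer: $\frac{221}{5} \approx 44.2$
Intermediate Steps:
$k = - \frac{67}{10} \approx -6.7$
$q = i \sqrt{83}$ ($q = \sqrt{-50 - 33} = \sqrt{-83} = i \sqrt{83} \approx 9.1104 i$)
$C{\left(p,f \right)} = 6 f$ ($C{\left(p,f \right)} = - 2 f \left(-3\right) = 6 f$)
$H = - \frac{221}{5}$ ($H = -4 + 6 \left(- \frac{67}{10}\right) = -4 - \frac{201}{5} = - \frac{221}{5} \approx -44.2$)
$- H = \left(-1\right) \left(- \frac{221}{5}\right) = \frac{221}{5}$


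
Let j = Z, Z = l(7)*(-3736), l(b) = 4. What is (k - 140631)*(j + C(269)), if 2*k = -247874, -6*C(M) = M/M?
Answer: 11861244860/3 ≈ 3.9538e+9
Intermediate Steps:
C(M) = -⅙ (C(M) = -M/(6*M) = -⅙*1 = -⅙)
k = -123937 (k = (½)*(-247874) = -123937)
Z = -14944 (Z = 4*(-3736) = -14944)
j = -14944
(k - 140631)*(j + C(269)) = (-123937 - 140631)*(-14944 - ⅙) = -264568*(-89665/6) = 11861244860/3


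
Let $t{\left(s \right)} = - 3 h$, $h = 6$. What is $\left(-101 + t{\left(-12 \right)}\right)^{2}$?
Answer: $14161$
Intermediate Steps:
$t{\left(s \right)} = -18$ ($t{\left(s \right)} = \left(-3\right) 6 = -18$)
$\left(-101 + t{\left(-12 \right)}\right)^{2} = \left(-101 - 18\right)^{2} = \left(-119\right)^{2} = 14161$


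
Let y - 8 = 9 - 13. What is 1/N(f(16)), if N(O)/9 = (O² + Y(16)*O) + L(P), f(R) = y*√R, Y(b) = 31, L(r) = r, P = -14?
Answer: 1/6642 ≈ 0.00015056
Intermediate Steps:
y = 4 (y = 8 + (9 - 13) = 8 - 4 = 4)
f(R) = 4*√R
N(O) = -126 + 9*O² + 279*O (N(O) = 9*((O² + 31*O) - 14) = 9*(-14 + O² + 31*O) = -126 + 9*O² + 279*O)
1/N(f(16)) = 1/(-126 + 9*(4*√16)² + 279*(4*√16)) = 1/(-126 + 9*(4*4)² + 279*(4*4)) = 1/(-126 + 9*16² + 279*16) = 1/(-126 + 9*256 + 4464) = 1/(-126 + 2304 + 4464) = 1/6642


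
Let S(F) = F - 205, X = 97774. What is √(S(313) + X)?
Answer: √97882 ≈ 312.86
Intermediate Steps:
S(F) = -205 + F
√(S(313) + X) = √((-205 + 313) + 97774) = √(108 + 97774) = √97882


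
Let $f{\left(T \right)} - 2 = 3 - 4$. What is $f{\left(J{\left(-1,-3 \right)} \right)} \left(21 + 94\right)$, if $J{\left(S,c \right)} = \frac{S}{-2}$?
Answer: $115$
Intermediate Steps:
$J{\left(S,c \right)} = - \frac{S}{2}$ ($J{\left(S,c \right)} = S \left(- \frac{1}{2}\right) = - \frac{S}{2}$)
$f{\left(T \right)} = 1$ ($f{\left(T \right)} = 2 + \left(3 - 4\right) = 2 - 1 = 1$)
$f{\left(J{\left(-1,-3 \right)} \right)} \left(21 + 94\right) = 1 \left(21 + 94\right) = 1 \cdot 115 = 115$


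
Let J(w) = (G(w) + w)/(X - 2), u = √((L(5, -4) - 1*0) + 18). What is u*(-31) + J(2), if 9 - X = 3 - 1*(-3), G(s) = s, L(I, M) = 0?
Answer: 4 - 93*√2 ≈ -127.52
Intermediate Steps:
X = 3 (X = 9 - (3 - 1*(-3)) = 9 - (3 + 3) = 9 - 1*6 = 9 - 6 = 3)
u = 3*√2 (u = √((0 - 1*0) + 18) = √((0 + 0) + 18) = √(0 + 18) = √18 = 3*√2 ≈ 4.2426)
J(w) = 2*w (J(w) = (w + w)/(3 - 2) = (2*w)/1 = (2*w)*1 = 2*w)
u*(-31) + J(2) = (3*√2)*(-31) + 2*2 = -93*√2 + 4 = 4 - 93*√2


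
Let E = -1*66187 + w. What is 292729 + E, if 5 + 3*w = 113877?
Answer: 793498/3 ≈ 2.6450e+5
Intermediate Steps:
w = 113872/3 (w = -5/3 + (⅓)*113877 = -5/3 + 37959 = 113872/3 ≈ 37957.)
E = -84689/3 (E = -1*66187 + 113872/3 = -66187 + 113872/3 = -84689/3 ≈ -28230.)
292729 + E = 292729 - 84689/3 = 793498/3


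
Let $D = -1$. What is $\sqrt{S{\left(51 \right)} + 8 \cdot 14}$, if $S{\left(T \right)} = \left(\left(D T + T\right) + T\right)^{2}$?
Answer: $\sqrt{2713} \approx 52.086$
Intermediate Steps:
$S{\left(T \right)} = T^{2}$ ($S{\left(T \right)} = \left(\left(- T + T\right) + T\right)^{2} = \left(0 + T\right)^{2} = T^{2}$)
$\sqrt{S{\left(51 \right)} + 8 \cdot 14} = \sqrt{51^{2} + 8 \cdot 14} = \sqrt{2601 + 112} = \sqrt{2713}$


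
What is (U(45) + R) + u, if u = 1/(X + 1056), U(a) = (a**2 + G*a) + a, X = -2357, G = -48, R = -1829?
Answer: -2496620/1301 ≈ -1919.0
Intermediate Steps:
U(a) = a**2 - 47*a (U(a) = (a**2 - 48*a) + a = a**2 - 47*a)
u = -1/1301 (u = 1/(-2357 + 1056) = 1/(-1301) = -1/1301 ≈ -0.00076864)
(U(45) + R) + u = (45*(-47 + 45) - 1829) - 1/1301 = (45*(-2) - 1829) - 1/1301 = (-90 - 1829) - 1/1301 = -1919 - 1/1301 = -2496620/1301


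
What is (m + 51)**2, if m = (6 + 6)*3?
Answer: 7569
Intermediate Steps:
m = 36 (m = 12*3 = 36)
(m + 51)**2 = (36 + 51)**2 = 87**2 = 7569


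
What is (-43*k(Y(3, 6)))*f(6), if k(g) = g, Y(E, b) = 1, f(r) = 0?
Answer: 0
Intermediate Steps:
(-43*k(Y(3, 6)))*f(6) = -43*1*0 = -43*0 = 0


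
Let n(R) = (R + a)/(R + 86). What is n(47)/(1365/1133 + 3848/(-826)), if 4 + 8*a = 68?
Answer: -3676585/30706793 ≈ -0.11973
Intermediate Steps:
a = 8 (a = -½ + (⅛)*68 = -½ + 17/2 = 8)
n(R) = (8 + R)/(86 + R) (n(R) = (R + 8)/(R + 86) = (8 + R)/(86 + R))
n(47)/(1365/1133 + 3848/(-826)) = ((8 + 47)/(86 + 47))/(1365/1133 + 3848/(-826)) = (55/133)/(1365*(1/1133) + 3848*(-1/826)) = ((1/133)*55)/(1365/1133 - 1924/413) = 55/(133*(-1616147/467929)) = (55/133)*(-467929/1616147) = -3676585/30706793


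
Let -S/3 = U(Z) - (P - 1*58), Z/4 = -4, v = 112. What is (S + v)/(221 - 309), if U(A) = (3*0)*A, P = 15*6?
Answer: -26/11 ≈ -2.3636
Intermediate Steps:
P = 90
Z = -16 (Z = 4*(-4) = -16)
U(A) = 0 (U(A) = 0*A = 0)
S = 96 (S = -3*(0 - (90 - 1*58)) = -3*(0 - (90 - 58)) = -3*(0 - 1*32) = -3*(0 - 32) = -3*(-32) = 96)
(S + v)/(221 - 309) = (96 + 112)/(221 - 309) = 208/(-88) = 208*(-1/88) = -26/11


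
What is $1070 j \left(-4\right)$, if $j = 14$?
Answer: $-59920$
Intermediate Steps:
$1070 j \left(-4\right) = 1070 \cdot 14 \left(-4\right) = 1070 \left(-56\right) = -59920$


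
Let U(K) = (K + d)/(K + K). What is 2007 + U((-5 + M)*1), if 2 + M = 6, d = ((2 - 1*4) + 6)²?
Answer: 3999/2 ≈ 1999.5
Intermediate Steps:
d = 16 (d = ((2 - 4) + 6)² = (-2 + 6)² = 4² = 16)
M = 4 (M = -2 + 6 = 4)
U(K) = (16 + K)/(2*K) (U(K) = (K + 16)/(K + K) = (16 + K)/((2*K)) = (16 + K)*(1/(2*K)) = (16 + K)/(2*K))
2007 + U((-5 + M)*1) = 2007 + (16 + (-5 + 4)*1)/(2*(((-5 + 4)*1))) = 2007 + (16 - 1*1)/(2*((-1*1))) = 2007 + (½)*(16 - 1)/(-1) = 2007 + (½)*(-1)*15 = 2007 - 15/2 = 3999/2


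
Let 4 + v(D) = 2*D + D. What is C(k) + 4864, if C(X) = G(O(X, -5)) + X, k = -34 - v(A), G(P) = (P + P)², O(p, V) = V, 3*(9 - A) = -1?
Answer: 4906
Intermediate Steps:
A = 28/3 (A = 9 - ⅓*(-1) = 9 + ⅓ = 28/3 ≈ 9.3333)
v(D) = -4 + 3*D (v(D) = -4 + (2*D + D) = -4 + 3*D)
G(P) = 4*P² (G(P) = (2*P)² = 4*P²)
k = -58 (k = -34 - (-4 + 3*(28/3)) = -34 - (-4 + 28) = -34 - 1*24 = -34 - 24 = -58)
C(X) = 100 + X (C(X) = 4*(-5)² + X = 4*25 + X = 100 + X)
C(k) + 4864 = (100 - 58) + 4864 = 42 + 4864 = 4906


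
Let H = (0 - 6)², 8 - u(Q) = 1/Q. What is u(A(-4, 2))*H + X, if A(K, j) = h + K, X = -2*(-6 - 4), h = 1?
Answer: 320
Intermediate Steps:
X = 20 (X = -2*(-10) = 20)
A(K, j) = 1 + K
u(Q) = 8 - 1/Q
H = 36 (H = (-6)² = 36)
u(A(-4, 2))*H + X = (8 - 1/(1 - 4))*36 + 20 = (8 - 1/(-3))*36 + 20 = (8 - 1*(-⅓))*36 + 20 = (8 + ⅓)*36 + 20 = (25/3)*36 + 20 = 300 + 20 = 320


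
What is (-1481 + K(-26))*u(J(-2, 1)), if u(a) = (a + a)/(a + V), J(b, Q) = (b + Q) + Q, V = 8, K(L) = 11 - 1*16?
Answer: 0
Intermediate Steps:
K(L) = -5 (K(L) = 11 - 16 = -5)
J(b, Q) = b + 2*Q (J(b, Q) = (Q + b) + Q = b + 2*Q)
u(a) = 2*a/(8 + a) (u(a) = (a + a)/(a + 8) = (2*a)/(8 + a) = 2*a/(8 + a))
(-1481 + K(-26))*u(J(-2, 1)) = (-1481 - 5)*(2*(-2 + 2*1)/(8 + (-2 + 2*1))) = -2972*(-2 + 2)/(8 + (-2 + 2)) = -2972*0/(8 + 0) = -2972*0/8 = -1486*0 = 0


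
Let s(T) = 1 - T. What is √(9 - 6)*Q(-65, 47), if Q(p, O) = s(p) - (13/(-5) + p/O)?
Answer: 16446*√3/235 ≈ 121.21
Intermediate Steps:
Q(p, O) = 18/5 - p - p/O (Q(p, O) = (1 - p) - (13/(-5) + p/O) = (1 - p) - (13*(-⅕) + p/O) = (1 - p) - (-13/5 + p/O) = (1 - p) + (13/5 - p/O) = 18/5 - p - p/O)
√(9 - 6)*Q(-65, 47) = √(9 - 6)*(18/5 - 1*(-65) - 1*(-65)/47) = √3*(18/5 + 65 - 1*(-65)*1/47) = √3*(18/5 + 65 + 65/47) = √3*(16446/235) = 16446*√3/235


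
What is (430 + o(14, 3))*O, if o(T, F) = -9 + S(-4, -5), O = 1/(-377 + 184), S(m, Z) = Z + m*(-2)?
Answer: -424/193 ≈ -2.1969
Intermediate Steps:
S(m, Z) = Z - 2*m
O = -1/193 (O = 1/(-193) = -1/193 ≈ -0.0051813)
o(T, F) = -6 (o(T, F) = -9 + (-5 - 2*(-4)) = -9 + (-5 + 8) = -9 + 3 = -6)
(430 + o(14, 3))*O = (430 - 6)*(-1/193) = 424*(-1/193) = -424/193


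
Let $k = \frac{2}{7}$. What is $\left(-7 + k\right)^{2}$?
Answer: $\frac{2209}{49} \approx 45.082$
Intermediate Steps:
$k = \frac{2}{7}$ ($k = 2 \cdot \frac{1}{7} = \frac{2}{7} \approx 0.28571$)
$\left(-7 + k\right)^{2} = \left(-7 + \frac{2}{7}\right)^{2} = \left(- \frac{47}{7}\right)^{2} = \frac{2209}{49}$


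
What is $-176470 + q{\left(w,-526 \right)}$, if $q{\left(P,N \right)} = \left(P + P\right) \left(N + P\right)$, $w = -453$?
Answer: $710504$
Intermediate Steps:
$q{\left(P,N \right)} = 2 P \left(N + P\right)$
$-176470 + q{\left(w,-526 \right)} = -176470 + 2 \left(-453\right) \left(-526 - 453\right) = -176470 + 2 \left(-453\right) \left(-979\right) = -176470 + 886974 = 710504$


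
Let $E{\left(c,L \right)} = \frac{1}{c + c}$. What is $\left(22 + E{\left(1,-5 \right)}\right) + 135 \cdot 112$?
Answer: $\frac{30285}{2} \approx 15143.0$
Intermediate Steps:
$E{\left(c,L \right)} = \frac{1}{2 c}$
$\left(22 + E{\left(1,-5 \right)}\right) + 135 \cdot 112 = \left(22 + \frac{1}{2 \cdot 1}\right) + 135 \cdot 112 = \left(22 + \frac{1}{2} \cdot 1\right) + 15120 = \left(22 + \frac{1}{2}\right) + 15120 = \frac{45}{2} + 15120 = \frac{30285}{2}$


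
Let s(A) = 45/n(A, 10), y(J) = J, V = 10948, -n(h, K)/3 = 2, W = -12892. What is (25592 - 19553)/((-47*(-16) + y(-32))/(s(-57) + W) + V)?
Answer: 155800161/282446012 ≈ 0.55161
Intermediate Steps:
n(h, K) = -6 (n(h, K) = -3*2 = -6)
s(A) = -15/2 (s(A) = 45/(-6) = 45*(-⅙) = -15/2)
(25592 - 19553)/((-47*(-16) + y(-32))/(s(-57) + W) + V) = (25592 - 19553)/((-47*(-16) - 32)/(-15/2 - 12892) + 10948) = 6039/((752 - 32)/(-25799/2) + 10948) = 6039/(720*(-2/25799) + 10948) = 6039/(-1440/25799 + 10948) = 6039/(282446012/25799) = 6039*(25799/282446012) = 155800161/282446012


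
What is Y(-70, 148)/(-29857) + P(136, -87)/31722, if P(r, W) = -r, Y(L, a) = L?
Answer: -54118/27856581 ≈ -0.0019427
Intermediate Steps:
Y(-70, 148)/(-29857) + P(136, -87)/31722 = -70/(-29857) - 1*136/31722 = -70*(-1/29857) - 136*1/31722 = 70/29857 - 4/933 = -54118/27856581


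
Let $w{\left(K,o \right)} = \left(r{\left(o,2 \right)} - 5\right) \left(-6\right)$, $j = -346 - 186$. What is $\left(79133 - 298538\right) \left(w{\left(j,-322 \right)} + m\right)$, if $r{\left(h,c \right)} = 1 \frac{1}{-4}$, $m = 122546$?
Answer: $- \frac{53788232775}{2} \approx -2.6894 \cdot 10^{10}$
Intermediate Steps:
$j = -532$ ($j = -346 - 186 = -532$)
$r{\left(h,c \right)} = - \frac{1}{4}$ ($r{\left(h,c \right)} = 1 \left(- \frac{1}{4}\right) = - \frac{1}{4}$)
$w{\left(K,o \right)} = \frac{63}{2}$ ($w{\left(K,o \right)} = \left(- \frac{1}{4} - 5\right) \left(-6\right) = \left(- \frac{21}{4}\right) \left(-6\right) = \frac{63}{2}$)
$\left(79133 - 298538\right) \left(w{\left(j,-322 \right)} + m\right) = \left(79133 - 298538\right) \left(\frac{63}{2} + 122546\right) = \left(-219405\right) \frac{245155}{2} = - \frac{53788232775}{2}$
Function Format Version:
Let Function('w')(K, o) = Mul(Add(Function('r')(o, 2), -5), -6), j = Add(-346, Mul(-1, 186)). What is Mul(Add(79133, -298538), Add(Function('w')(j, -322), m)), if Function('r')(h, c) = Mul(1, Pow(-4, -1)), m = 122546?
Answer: Rational(-53788232775, 2) ≈ -2.6894e+10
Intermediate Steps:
j = -532 (j = Add(-346, -186) = -532)
Function('r')(h, c) = Rational(-1, 4) (Function('r')(h, c) = Mul(1, Rational(-1, 4)) = Rational(-1, 4))
Function('w')(K, o) = Rational(63, 2) (Function('w')(K, o) = Mul(Add(Rational(-1, 4), -5), -6) = Mul(Rational(-21, 4), -6) = Rational(63, 2))
Mul(Add(79133, -298538), Add(Function('w')(j, -322), m)) = Mul(Add(79133, -298538), Add(Rational(63, 2), 122546)) = Mul(-219405, Rational(245155, 2)) = Rational(-53788232775, 2)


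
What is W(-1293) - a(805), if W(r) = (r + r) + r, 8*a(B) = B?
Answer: -31837/8 ≈ -3979.6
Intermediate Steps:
a(B) = B/8
W(r) = 3*r (W(r) = 2*r + r = 3*r)
W(-1293) - a(805) = 3*(-1293) - 805/8 = -3879 - 1*805/8 = -3879 - 805/8 = -31837/8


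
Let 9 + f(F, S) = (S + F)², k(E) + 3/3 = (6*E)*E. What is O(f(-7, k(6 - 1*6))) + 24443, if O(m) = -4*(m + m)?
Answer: 24003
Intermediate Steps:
k(E) = -1 + 6*E² (k(E) = -1 + (6*E)*E = -1 + 6*E²)
f(F, S) = -9 + (F + S)² (f(F, S) = -9 + (S + F)² = -9 + (F + S)²)
O(m) = -8*m
O(f(-7, k(6 - 1*6))) + 24443 = -8*(-9 + (-7 + (-1 + 6*(6 - 1*6)²))²) + 24443 = -8*(-9 + (-7 + (-1 + 6*(6 - 6)²))²) + 24443 = -8*(-9 + (-7 + (-1 + 6*0²))²) + 24443 = -8*(-9 + (-7 + (-1 + 6*0))²) + 24443 = -8*(-9 + (-7 + (-1 + 0))²) + 24443 = -8*(-9 + (-7 - 1)²) + 24443 = -8*(-9 + (-8)²) + 24443 = -8*(-9 + 64) + 24443 = -8*55 + 24443 = -440 + 24443 = 24003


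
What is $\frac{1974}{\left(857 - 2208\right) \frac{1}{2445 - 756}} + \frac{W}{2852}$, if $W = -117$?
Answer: $- \frac{1358424477}{550436} \approx -2467.9$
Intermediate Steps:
$\frac{1974}{\left(857 - 2208\right) \frac{1}{2445 - 756}} + \frac{W}{2852} = \frac{1974}{\left(857 - 2208\right) \frac{1}{2445 - 756}} - \frac{117}{2852} = \frac{1974}{\left(-1351\right) \frac{1}{1689}} - \frac{117}{2852} = \frac{1974}{- \frac{1351}{1689}} - \frac{117}{2852} = 1974 \left(- \frac{1689}{1351}\right) - \frac{117}{2852} = - \frac{476298}{193} - \frac{117}{2852} = - \frac{1358424477}{550436}$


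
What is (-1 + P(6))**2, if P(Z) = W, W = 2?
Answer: 1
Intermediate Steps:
P(Z) = 2
(-1 + P(6))**2 = (-1 + 2)**2 = 1**2 = 1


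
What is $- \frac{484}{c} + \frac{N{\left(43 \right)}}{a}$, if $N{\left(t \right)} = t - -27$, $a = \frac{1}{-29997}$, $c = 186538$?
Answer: $- \frac{17804119432}{8479} \approx -2.0998 \cdot 10^{6}$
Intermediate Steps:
$a = - \frac{1}{29997} \approx -3.3337 \cdot 10^{-5}$
$N{\left(t \right)} = 27 + t$ ($N{\left(t \right)} = t + 27 = 27 + t$)
$- \frac{484}{c} + \frac{N{\left(43 \right)}}{a} = - \frac{484}{186538} + \frac{27 + 43}{- \frac{1}{29997}} = \left(-484\right) \frac{1}{186538} + 70 \left(-29997\right) = - \frac{22}{8479} - 2099790 = - \frac{17804119432}{8479}$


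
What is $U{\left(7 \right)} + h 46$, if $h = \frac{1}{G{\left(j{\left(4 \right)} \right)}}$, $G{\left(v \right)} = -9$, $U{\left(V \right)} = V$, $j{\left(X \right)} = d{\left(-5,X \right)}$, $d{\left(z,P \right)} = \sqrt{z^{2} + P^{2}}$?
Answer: $\frac{17}{9} \approx 1.8889$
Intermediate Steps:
$d{\left(z,P \right)} = \sqrt{P^{2} + z^{2}}$
$j{\left(X \right)} = \sqrt{25 + X^{2}}$ ($j{\left(X \right)} = \sqrt{X^{2} + \left(-5\right)^{2}} = \sqrt{X^{2} + 25} = \sqrt{25 + X^{2}}$)
$h = - \frac{1}{9}$ ($h = \frac{1}{-9} = - \frac{1}{9} \approx -0.11111$)
$U{\left(7 \right)} + h 46 = 7 - \frac{46}{9} = \frac{17}{9}$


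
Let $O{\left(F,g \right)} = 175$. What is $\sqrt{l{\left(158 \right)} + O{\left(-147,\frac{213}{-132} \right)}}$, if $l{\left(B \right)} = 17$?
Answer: $8 \sqrt{3} \approx 13.856$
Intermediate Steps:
$\sqrt{l{\left(158 \right)} + O{\left(-147,\frac{213}{-132} \right)}} = \sqrt{17 + 175} = \sqrt{192} = 8 \sqrt{3}$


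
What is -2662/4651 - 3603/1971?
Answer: -7334785/3055707 ≈ -2.4004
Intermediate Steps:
-2662/4651 - 3603/1971 = -2662*1/4651 - 3603*1/1971 = -2662/4651 - 1201/657 = -7334785/3055707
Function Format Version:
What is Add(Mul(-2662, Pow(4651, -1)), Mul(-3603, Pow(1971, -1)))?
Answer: Rational(-7334785, 3055707) ≈ -2.4004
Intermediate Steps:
Add(Mul(-2662, Pow(4651, -1)), Mul(-3603, Pow(1971, -1))) = Add(Mul(-2662, Rational(1, 4651)), Mul(-3603, Rational(1, 1971))) = Add(Rational(-2662, 4651), Rational(-1201, 657)) = Rational(-7334785, 3055707)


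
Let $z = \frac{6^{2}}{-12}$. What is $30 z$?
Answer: $-90$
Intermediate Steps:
$z = -3$ ($z = 36 \left(- \frac{1}{12}\right) = -3$)
$30 z = 30 \left(-3\right) = -90$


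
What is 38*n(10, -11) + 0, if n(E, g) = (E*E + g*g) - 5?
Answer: 8208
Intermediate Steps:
n(E, g) = -5 + E² + g² (n(E, g) = (E² + g²) - 5 = -5 + E² + g²)
38*n(10, -11) + 0 = 38*(-5 + 10² + (-11)²) + 0 = 38*(-5 + 100 + 121) + 0 = 38*216 + 0 = 8208 + 0 = 8208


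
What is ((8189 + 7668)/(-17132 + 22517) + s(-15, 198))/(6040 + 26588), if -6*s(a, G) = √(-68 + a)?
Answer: 15857/175701780 - I*√83/195768 ≈ 9.0249e-5 - 4.6537e-5*I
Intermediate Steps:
s(a, G) = -√(-68 + a)/6
((8189 + 7668)/(-17132 + 22517) + s(-15, 198))/(6040 + 26588) = ((8189 + 7668)/(-17132 + 22517) - √(-68 - 15)/6)/(6040 + 26588) = (15857/5385 - I*√83/6)/32628 = (15857*(1/5385) - I*√83/6)*(1/32628) = (15857/5385 - I*√83/6)*(1/32628) = 15857/175701780 - I*√83/195768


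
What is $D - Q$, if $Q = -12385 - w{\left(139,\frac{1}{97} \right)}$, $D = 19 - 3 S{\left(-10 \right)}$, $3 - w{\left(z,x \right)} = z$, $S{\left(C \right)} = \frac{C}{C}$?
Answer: $12265$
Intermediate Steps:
$S{\left(C \right)} = 1$
$w{\left(z,x \right)} = 3 - z$
$D = 16$ ($D = 19 - 3 = 16$)
$Q = -12249$ ($Q = -12385 - \left(3 - 139\right) = -12385 - -136 = -12385 + 136 = -12249$)
$D - Q = 16 - -12249 = 16 + 12249 = 12265$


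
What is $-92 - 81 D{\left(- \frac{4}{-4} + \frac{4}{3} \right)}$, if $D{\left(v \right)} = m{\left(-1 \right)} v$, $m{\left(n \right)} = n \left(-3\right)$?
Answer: $-659$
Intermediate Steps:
$m{\left(n \right)} = - 3 n$
$D{\left(v \right)} = 3 v$ ($D{\left(v \right)} = \left(-3\right) \left(-1\right) v = 3 v$)
$-92 - 81 D{\left(- \frac{4}{-4} + \frac{4}{3} \right)} = -92 - 81 \cdot 3 \left(- \frac{4}{-4} + \frac{4}{3}\right) = -92 - 81 \cdot 3 \left(\left(-4\right) \left(- \frac{1}{4}\right) + 4 \cdot \frac{1}{3}\right) = -92 - 81 \cdot 3 \left(1 + \frac{4}{3}\right) = -92 - 81 \cdot 3 \cdot \frac{7}{3} = -92 - 567 = -659$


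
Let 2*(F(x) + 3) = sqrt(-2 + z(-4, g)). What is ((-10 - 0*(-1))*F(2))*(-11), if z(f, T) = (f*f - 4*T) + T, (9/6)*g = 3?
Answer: -330 + 110*sqrt(2) ≈ -174.44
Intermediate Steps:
g = 2 (g = (2/3)*3 = 2)
z(f, T) = f**2 - 3*T (z(f, T) = (f**2 - 4*T) + T = f**2 - 3*T)
F(x) = -3 + sqrt(2) (F(x) = -3 + sqrt(-2 + ((-4)**2 - 3*2))/2 = -3 + sqrt(-2 + (16 - 6))/2 = -3 + sqrt(-2 + 10)/2 = -3 + sqrt(8)/2 = -3 + (2*sqrt(2))/2 = -3 + sqrt(2))
((-10 - 0*(-1))*F(2))*(-11) = ((-10 - 0*(-1))*(-3 + sqrt(2)))*(-11) = ((-10 - 1*0)*(-3 + sqrt(2)))*(-11) = ((-10 + 0)*(-3 + sqrt(2)))*(-11) = -10*(-3 + sqrt(2))*(-11) = (30 - 10*sqrt(2))*(-11) = -330 + 110*sqrt(2)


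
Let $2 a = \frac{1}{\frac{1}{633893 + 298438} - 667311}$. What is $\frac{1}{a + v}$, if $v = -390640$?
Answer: $- \frac{1244309463880}{486077048971015531} \approx -2.5599 \cdot 10^{-6}$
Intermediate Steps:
$a = - \frac{932331}{1244309463880}$ ($a = \frac{1}{2 \left(\frac{1}{633893 + 298438} - 667311\right)} = \frac{1}{2 \left(\frac{1}{932331} - 667311\right)} = \frac{1}{2 \left(- \frac{622154731940}{932331}\right)} = \frac{1}{2} \left(- \frac{932331}{622154731940}\right) = - \frac{932331}{1244309463880} \approx -7.4928 \cdot 10^{-7}$)
$\frac{1}{a + v} = \frac{1}{- \frac{932331}{1244309463880} - 390640} = \frac{1}{- \frac{486077048971015531}{1244309463880}} = - \frac{1244309463880}{486077048971015531}$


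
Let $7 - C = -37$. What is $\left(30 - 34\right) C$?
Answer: $-176$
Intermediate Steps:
$C = 44$ ($C = 7 - -37 = 7 + 37 = 44$)
$\left(30 - 34\right) C = \left(30 - 34\right) 44 = \left(-4\right) 44 = -176$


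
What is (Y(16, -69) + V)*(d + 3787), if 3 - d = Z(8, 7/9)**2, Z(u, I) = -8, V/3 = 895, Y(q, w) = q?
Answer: 10063926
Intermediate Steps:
V = 2685 (V = 3*895 = 2685)
d = -61 (d = 3 - 1*(-8)**2 = 3 - 1*64 = 3 - 64 = -61)
(Y(16, -69) + V)*(d + 3787) = (16 + 2685)*(-61 + 3787) = 2701*3726 = 10063926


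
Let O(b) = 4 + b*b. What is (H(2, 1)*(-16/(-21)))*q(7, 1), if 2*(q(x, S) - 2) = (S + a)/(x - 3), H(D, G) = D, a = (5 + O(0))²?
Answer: 56/3 ≈ 18.667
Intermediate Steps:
O(b) = 4 + b²
a = 81 (a = (5 + (4 + 0²))² = (5 + (4 + 0))² = (5 + 4)² = 9² = 81)
q(x, S) = 2 + (81 + S)/(2*(-3 + x)) (q(x, S) = 2 + ((S + 81)/(x - 3))/2 = 2 + ((81 + S)/(-3 + x))/2 = 2 + (81 + S)/(2*(-3 + x)))
(H(2, 1)*(-16/(-21)))*q(7, 1) = (2*(-16/(-21)))*((69 + 1 + 4*7)/(2*(-3 + 7))) = (2*(-16*(-1/21)))*((½)*(69 + 1 + 28)/4) = (2*(16/21))*((½)*(¼)*98) = (32/21)*(49/4) = 56/3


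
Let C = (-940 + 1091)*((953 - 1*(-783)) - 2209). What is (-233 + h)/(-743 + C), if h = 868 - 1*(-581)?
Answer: -608/36083 ≈ -0.016850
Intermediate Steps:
h = 1449 (h = 868 + 581 = 1449)
C = -71423 (C = 151*((953 + 783) - 2209) = 151*(1736 - 2209) = 151*(-473) = -71423)
(-233 + h)/(-743 + C) = (-233 + 1449)/(-743 - 71423) = 1216/(-72166) = 1216*(-1/72166) = -608/36083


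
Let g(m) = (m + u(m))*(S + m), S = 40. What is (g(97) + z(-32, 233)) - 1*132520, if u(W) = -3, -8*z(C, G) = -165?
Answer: -956971/8 ≈ -1.1962e+5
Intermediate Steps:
z(C, G) = 165/8 (z(C, G) = -⅛*(-165) = 165/8)
g(m) = (-3 + m)*(40 + m) (g(m) = (m - 3)*(40 + m) = (-3 + m)*(40 + m))
(g(97) + z(-32, 233)) - 1*132520 = ((-120 + 97² + 37*97) + 165/8) - 1*132520 = ((-120 + 9409 + 3589) + 165/8) - 132520 = (12878 + 165/8) - 132520 = 103189/8 - 132520 = -956971/8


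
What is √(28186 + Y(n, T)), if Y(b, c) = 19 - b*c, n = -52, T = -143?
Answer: √20769 ≈ 144.11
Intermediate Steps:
Y(b, c) = 19 - b*c
√(28186 + Y(n, T)) = √(28186 + (19 - 1*(-52)*(-143))) = √(28186 + (19 - 7436)) = √(28186 - 7417) = √20769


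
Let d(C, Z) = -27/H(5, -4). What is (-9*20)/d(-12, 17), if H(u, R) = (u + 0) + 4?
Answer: 60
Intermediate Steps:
H(u, R) = 4 + u (H(u, R) = u + 4 = 4 + u)
d(C, Z) = -3 (d(C, Z) = -27/(4 + 5) = -27/9 = -27*1/9 = -3)
(-9*20)/d(-12, 17) = -9*20/(-3) = -180*(-1/3) = 60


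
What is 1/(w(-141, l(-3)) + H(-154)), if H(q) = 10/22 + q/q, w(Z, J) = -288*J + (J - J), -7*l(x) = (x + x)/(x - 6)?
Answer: 77/2224 ≈ 0.034622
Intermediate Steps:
l(x) = -2*x/(7*(-6 + x)) (l(x) = -(x + x)/(7*(x - 6)) = -2*x/(7*(-6 + x)))
w(Z, J) = -288*J (w(Z, J) = -288*J + 0 = -288*J)
H(q) = 16/11 (H(q) = 10*(1/22) + 1 = 5/11 + 1 = 16/11)
1/(w(-141, l(-3)) + H(-154)) = 1/(-(-576)*(-3)/(-42 + 7*(-3)) + 16/11) = 1/(-(-576)*(-3)/(-42 - 21) + 16/11) = 1/(-(-576)*(-3)/(-63) + 16/11) = 1/(-(-576)*(-3)*(-1)/63 + 16/11) = 1/(-288*(-2/21) + 16/11) = 1/(192/7 + 16/11) = 1/(2224/77) = 77/2224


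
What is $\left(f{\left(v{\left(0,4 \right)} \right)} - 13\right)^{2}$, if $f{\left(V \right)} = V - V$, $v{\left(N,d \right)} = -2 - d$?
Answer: $169$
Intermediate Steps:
$f{\left(V \right)} = 0$
$\left(f{\left(v{\left(0,4 \right)} \right)} - 13\right)^{2} = \left(0 - 13\right)^{2} = \left(-13\right)^{2} = 169$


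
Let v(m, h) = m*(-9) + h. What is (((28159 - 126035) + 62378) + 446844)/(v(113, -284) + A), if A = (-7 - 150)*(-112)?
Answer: 411346/16283 ≈ 25.262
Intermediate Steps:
A = 17584 (A = -157*(-112) = 17584)
v(m, h) = h - 9*m (v(m, h) = -9*m + h = h - 9*m)
(((28159 - 126035) + 62378) + 446844)/(v(113, -284) + A) = (((28159 - 126035) + 62378) + 446844)/((-284 - 9*113) + 17584) = ((-97876 + 62378) + 446844)/((-284 - 1017) + 17584) = (-35498 + 446844)/(-1301 + 17584) = 411346/16283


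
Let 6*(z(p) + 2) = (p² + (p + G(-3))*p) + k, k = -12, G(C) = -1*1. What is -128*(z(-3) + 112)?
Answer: -14272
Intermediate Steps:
G(C) = -1
z(p) = -4 + p²/6 + p*(-1 + p)/6 (z(p) = -2 + ((p² + (p - 1)*p) - 12)/6 = -2 + ((p² + (-1 + p)*p) - 12)/6 = -2 + ((p² + p*(-1 + p)) - 12)/6 = -2 + (-12 + p² + p*(-1 + p))/6 = -2 + (-2 + p²/6 + p*(-1 + p)/6) = -4 + p²/6 + p*(-1 + p)/6)
-128*(z(-3) + 112) = -128*((-4 - ⅙*(-3) + (⅓)*(-3)²) + 112) = -128*((-4 + ½ + (⅓)*9) + 112) = -128*((-4 + ½ + 3) + 112) = -128*(-½ + 112) = -128*223/2 = -14272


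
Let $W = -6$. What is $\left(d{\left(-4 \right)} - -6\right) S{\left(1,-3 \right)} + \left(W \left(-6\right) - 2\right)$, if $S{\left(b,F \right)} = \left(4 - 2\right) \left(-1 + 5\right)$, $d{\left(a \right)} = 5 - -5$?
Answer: $162$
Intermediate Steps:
$d{\left(a \right)} = 10$ ($d{\left(a \right)} = 5 + 5 = 10$)
$S{\left(b,F \right)} = 8$ ($S{\left(b,F \right)} = 2 \cdot 4 = 8$)
$\left(d{\left(-4 \right)} - -6\right) S{\left(1,-3 \right)} + \left(W \left(-6\right) - 2\right) = \left(10 - -6\right) 8 - -34 = \left(10 + 6\right) 8 + \left(36 - 2\right) = 16 \cdot 8 + 34 = 128 + 34 = 162$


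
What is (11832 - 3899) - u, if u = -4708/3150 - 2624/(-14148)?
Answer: 4911138997/618975 ≈ 7934.3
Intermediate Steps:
u = -810322/618975 (u = -4708*1/3150 - 2624*(-1/14148) = -2354/1575 + 656/3537 = -810322/618975 ≈ -1.3091)
(11832 - 3899) - u = (11832 - 3899) - 1*(-810322/618975) = 7933 + 810322/618975 = 4911138997/618975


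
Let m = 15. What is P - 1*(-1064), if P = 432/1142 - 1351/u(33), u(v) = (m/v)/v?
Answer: -276987023/2855 ≈ -97018.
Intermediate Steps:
u(v) = 15/v**2 (u(v) = (15/v)/v = 15/v**2)
P = -280024743/2855 (P = 432/1142 - 1351/(15/33**2) = 432*(1/1142) - 1351/(15*(1/1089)) = 216/571 - 1351/5/363 = 216/571 - 1351*363/5 = 216/571 - 490413/5 = -280024743/2855 ≈ -98082.)
P - 1*(-1064) = -280024743/2855 - 1*(-1064) = -280024743/2855 + 1064 = -276987023/2855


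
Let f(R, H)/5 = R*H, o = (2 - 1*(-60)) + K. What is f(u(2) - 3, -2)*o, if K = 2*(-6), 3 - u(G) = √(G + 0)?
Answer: 500*√2 ≈ 707.11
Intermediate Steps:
u(G) = 3 - √G (u(G) = 3 - √(G + 0) = 3 - √G)
K = -12
o = 50 (o = (2 - 1*(-60)) - 12 = (2 + 60) - 12 = 62 - 12 = 50)
f(R, H) = 5*H*R (f(R, H) = 5*(R*H) = 5*(H*R) = 5*H*R)
f(u(2) - 3, -2)*o = (5*(-2)*((3 - √2) - 3))*50 = (5*(-2)*(-√2))*50 = (10*√2)*50 = 500*√2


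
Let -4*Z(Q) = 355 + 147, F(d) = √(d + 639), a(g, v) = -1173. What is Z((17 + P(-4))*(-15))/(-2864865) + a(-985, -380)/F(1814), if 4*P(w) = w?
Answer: 251/5729730 - 1173*√2453/2453 ≈ -23.684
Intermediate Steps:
P(w) = w/4
F(d) = √(639 + d)
Z(Q) = -251/2 (Z(Q) = -(355 + 147)/4 = -¼*502 = -251/2)
Z((17 + P(-4))*(-15))/(-2864865) + a(-985, -380)/F(1814) = -251/2/(-2864865) - 1173/√(639 + 1814) = -251/2*(-1/2864865) - 1173*√2453/2453 = 251/5729730 - 1173*√2453/2453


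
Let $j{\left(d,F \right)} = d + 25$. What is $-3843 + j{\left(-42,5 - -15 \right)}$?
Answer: $-3860$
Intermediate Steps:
$j{\left(d,F \right)} = 25 + d$
$-3843 + j{\left(-42,5 - -15 \right)} = -3843 + \left(25 - 42\right) = -3843 - 17 = -3860$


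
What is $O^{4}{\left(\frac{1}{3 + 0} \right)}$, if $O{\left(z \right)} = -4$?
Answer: $256$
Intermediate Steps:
$O^{4}{\left(\frac{1}{3 + 0} \right)} = \left(-4\right)^{4} = 256$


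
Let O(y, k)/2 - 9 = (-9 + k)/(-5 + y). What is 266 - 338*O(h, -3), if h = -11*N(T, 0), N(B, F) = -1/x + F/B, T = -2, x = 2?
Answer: 10406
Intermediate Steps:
N(B, F) = -½ + F/B (N(B, F) = -1/2 + F/B = -1*½ + F/B = -½ + F/B)
h = 11/2 (h = -11*(0 - ½*(-2))/(-2) = -(-11)*(0 + 1)/2 = -(-11)/2 = -11*(-½) = 11/2 ≈ 5.5000)
O(y, k) = 18 + 2*(-9 + k)/(-5 + y) (O(y, k) = 18 + 2*((-9 + k)/(-5 + y)) = 18 + 2*(-9 + k)/(-5 + y))
266 - 338*O(h, -3) = 266 - 676*(-54 - 3 + 9*(11/2))/(-5 + 11/2) = 266 - 676*(-54 - 3 + 99/2)/½ = 266 - 676*2*(-15)/2 = 266 - 338*(-30) = 266 + 10140 = 10406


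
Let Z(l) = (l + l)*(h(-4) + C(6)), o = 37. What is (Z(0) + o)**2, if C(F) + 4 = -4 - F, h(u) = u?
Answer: 1369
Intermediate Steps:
C(F) = -8 - F (C(F) = -4 + (-4 - F) = -8 - F)
Z(l) = -36*l (Z(l) = (l + l)*(-4 + (-8 - 1*6)) = (2*l)*(-4 + (-8 - 6)) = (2*l)*(-4 - 14) = (2*l)*(-18) = -36*l)
(Z(0) + o)**2 = (-36*0 + 37)**2 = (0 + 37)**2 = 37**2 = 1369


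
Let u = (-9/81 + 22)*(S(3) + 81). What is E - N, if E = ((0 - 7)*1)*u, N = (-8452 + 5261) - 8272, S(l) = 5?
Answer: -15427/9 ≈ -1714.1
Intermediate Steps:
N = -11463 (N = -3191 - 8272 = -11463)
u = 16942/9 (u = (-9/81 + 22)*(5 + 81) = (-9*1/81 + 22)*86 = (-⅑ + 22)*86 = (197/9)*86 = 16942/9 ≈ 1882.4)
E = -118594/9 (E = ((0 - 7)*1)*(16942/9) = -7*1*(16942/9) = -7*16942/9 = -118594/9 ≈ -13177.)
E - N = -118594/9 - 1*(-11463) = -118594/9 + 11463 = -15427/9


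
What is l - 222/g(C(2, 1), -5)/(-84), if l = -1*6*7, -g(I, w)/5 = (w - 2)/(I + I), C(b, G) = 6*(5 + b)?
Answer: -1248/35 ≈ -35.657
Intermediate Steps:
C(b, G) = 30 + 6*b
g(I, w) = -5*(-2 + w)/(2*I) (g(I, w) = -5*(w - 2)/(I + I) = -5*(-2 + w)/(2*I))
l = -42 (l = -6*7 = -42)
l - 222/g(C(2, 1), -5)/(-84) = -42 - 222*2*(30 + 6*2)/(5*(2 - 1*(-5)))/(-84) = -42 - 222*2*(30 + 12)/(5*(2 + 5))*(-1/84) = -42 - 222/((5/2)*7/42)*(-1/84) = -42 - 222/((5/2)*(1/42)*7)*(-1/84) = -42 - 222/5/12*(-1/84) = -42 - 222*12/5*(-1/84) = -42 - 2664/5*(-1/84) = -42 + 222/35 = -1248/35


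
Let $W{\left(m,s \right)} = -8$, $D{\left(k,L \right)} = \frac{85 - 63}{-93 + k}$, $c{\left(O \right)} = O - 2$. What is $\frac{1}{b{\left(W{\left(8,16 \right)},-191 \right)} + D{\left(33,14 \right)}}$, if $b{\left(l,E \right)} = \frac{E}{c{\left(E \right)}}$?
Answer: $\frac{5790}{3607} \approx 1.6052$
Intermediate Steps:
$c{\left(O \right)} = -2 + O$
$D{\left(k,L \right)} = \frac{22}{-93 + k}$
$b{\left(l,E \right)} = \frac{E}{-2 + E}$
$\frac{1}{b{\left(W{\left(8,16 \right)},-191 \right)} + D{\left(33,14 \right)}} = \frac{1}{- \frac{191}{-2 - 191} + \frac{22}{-93 + 33}} = \frac{1}{- \frac{191}{-193} + \frac{22}{-60}} = \frac{1}{\left(-191\right) \left(- \frac{1}{193}\right) + 22 \left(- \frac{1}{60}\right)} = \frac{1}{\frac{191}{193} - \frac{11}{30}} = \frac{1}{\frac{3607}{5790}} = \frac{5790}{3607}$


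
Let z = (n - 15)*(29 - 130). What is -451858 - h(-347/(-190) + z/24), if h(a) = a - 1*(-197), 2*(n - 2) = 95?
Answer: -686905691/1520 ≈ -4.5191e+5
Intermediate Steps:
n = 99/2 (n = 2 + (1/2)*95 = 2 + 95/2 = 99/2 ≈ 49.500)
z = -6969/2 (z = (99/2 - 15)*(29 - 130) = (69/2)*(-101) = -6969/2 ≈ -3484.5)
h(a) = 197 + a (h(a) = a + 197 = 197 + a)
-451858 - h(-347/(-190) + z/24) = -451858 - (197 + (-347/(-190) - 6969/2/24)) = -451858 - (197 + (-347*(-1/190) - 6969/2*1/24)) = -451858 - (197 + (347/190 - 2323/16)) = -451858 - (197 - 217909/1520) = -451858 - 1*81531/1520 = -451858 - 81531/1520 = -686905691/1520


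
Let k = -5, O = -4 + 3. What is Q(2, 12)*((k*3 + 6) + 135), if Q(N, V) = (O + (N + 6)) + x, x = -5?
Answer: 252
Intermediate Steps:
O = -1
Q(N, V) = N (Q(N, V) = (-1 + (N + 6)) - 5 = (-1 + (6 + N)) - 5 = (5 + N) - 5 = N)
Q(2, 12)*((k*3 + 6) + 135) = 2*((-5*3 + 6) + 135) = 2*((-15 + 6) + 135) = 2*(-9 + 135) = 2*126 = 252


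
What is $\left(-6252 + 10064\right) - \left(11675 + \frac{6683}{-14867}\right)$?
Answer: $- \frac{116892538}{14867} \approx -7862.5$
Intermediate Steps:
$\left(-6252 + 10064\right) - \left(11675 + \frac{6683}{-14867}\right) = 3812 - \left(11675 + 6683 \left(- \frac{1}{14867}\right)\right) = 3812 - \frac{173565542}{14867} = - \frac{116892538}{14867}$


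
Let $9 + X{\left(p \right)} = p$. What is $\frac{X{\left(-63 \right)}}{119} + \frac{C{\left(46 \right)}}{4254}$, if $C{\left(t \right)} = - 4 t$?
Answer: $- \frac{164092}{253113} \approx -0.6483$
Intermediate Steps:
$X{\left(p \right)} = -9 + p$
$\frac{X{\left(-63 \right)}}{119} + \frac{C{\left(46 \right)}}{4254} = \frac{-9 - 63}{119} + \frac{\left(-4\right) 46}{4254} = \left(-72\right) \frac{1}{119} - \frac{92}{2127} = - \frac{72}{119} - \frac{92}{2127} = - \frac{164092}{253113}$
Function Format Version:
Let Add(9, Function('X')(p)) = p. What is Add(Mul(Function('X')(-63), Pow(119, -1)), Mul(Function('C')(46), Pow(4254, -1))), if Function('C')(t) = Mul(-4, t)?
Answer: Rational(-164092, 253113) ≈ -0.64830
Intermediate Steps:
Function('X')(p) = Add(-9, p)
Add(Mul(Function('X')(-63), Pow(119, -1)), Mul(Function('C')(46), Pow(4254, -1))) = Add(Mul(Add(-9, -63), Pow(119, -1)), Mul(Mul(-4, 46), Pow(4254, -1))) = Add(Mul(-72, Rational(1, 119)), Mul(-184, Rational(1, 4254))) = Add(Rational(-72, 119), Rational(-92, 2127)) = Rational(-164092, 253113)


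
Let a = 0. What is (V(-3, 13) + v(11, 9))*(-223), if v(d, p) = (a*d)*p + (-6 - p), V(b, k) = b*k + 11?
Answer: 9589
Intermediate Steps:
V(b, k) = 11 + b*k
v(d, p) = -6 - p (v(d, p) = (0*d)*p + (-6 - p) = 0*p + (-6 - p) = 0 + (-6 - p) = -6 - p)
(V(-3, 13) + v(11, 9))*(-223) = ((11 - 3*13) + (-6 - 1*9))*(-223) = ((11 - 39) + (-6 - 9))*(-223) = (-28 - 15)*(-223) = -43*(-223) = 9589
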